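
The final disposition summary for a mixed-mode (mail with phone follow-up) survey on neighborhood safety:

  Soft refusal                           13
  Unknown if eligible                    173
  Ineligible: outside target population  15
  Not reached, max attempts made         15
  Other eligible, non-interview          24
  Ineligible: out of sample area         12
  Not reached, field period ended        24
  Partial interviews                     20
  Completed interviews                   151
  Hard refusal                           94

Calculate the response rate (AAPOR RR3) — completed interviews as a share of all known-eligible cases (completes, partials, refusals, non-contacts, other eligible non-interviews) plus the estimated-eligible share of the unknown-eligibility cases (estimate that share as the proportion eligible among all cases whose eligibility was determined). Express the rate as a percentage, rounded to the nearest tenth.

30.1%

Refusals = 94 + 13 = 107
Non-contacts = 24 + 15 = 39
Ineligible = 15 + 12 = 27
Top: 151
Eligible (known): 151 + 20 + 107 + 39 + 24 = 341
e = 341 / (341 + 27) = 341 / 368 = 0.9266
Estimated eligible among unknowns: 0.9266 × 173 = 160.30
Denominator: 341 + 160.30 = 501.30
RR3 = 151 / 501.30 = 0.3012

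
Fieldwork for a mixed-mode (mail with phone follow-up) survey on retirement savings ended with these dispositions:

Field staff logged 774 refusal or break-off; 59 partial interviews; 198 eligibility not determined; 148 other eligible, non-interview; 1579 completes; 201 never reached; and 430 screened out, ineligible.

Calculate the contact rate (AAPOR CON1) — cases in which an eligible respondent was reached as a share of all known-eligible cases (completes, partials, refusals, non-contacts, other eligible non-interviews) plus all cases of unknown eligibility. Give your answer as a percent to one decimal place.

86.5%

Num → 1579 + 59 + 774 + 148 = 2560
Denominator → 1579 + 59 + 774 + 201 + 148 + 198 = 2959
CON1 = 2560 / 2959 = 0.8652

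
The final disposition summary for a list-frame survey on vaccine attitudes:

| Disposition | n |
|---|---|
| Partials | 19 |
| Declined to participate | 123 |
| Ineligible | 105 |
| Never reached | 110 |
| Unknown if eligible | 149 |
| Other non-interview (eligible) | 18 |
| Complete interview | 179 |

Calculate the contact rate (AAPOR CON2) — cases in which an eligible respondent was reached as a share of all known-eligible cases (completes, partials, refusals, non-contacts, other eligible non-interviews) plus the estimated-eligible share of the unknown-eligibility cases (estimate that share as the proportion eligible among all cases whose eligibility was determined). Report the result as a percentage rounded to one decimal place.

59.5%

Top = 179 + 19 + 123 + 18 = 339
Eligible (known) = 179 + 19 + 123 + 110 + 18 = 449
e = 449 / (449 + 105) = 449 / 554 = 0.8105
Estimated eligible among unknowns = 0.8105 × 149 = 120.76
Denom = 449 + 120.76 = 569.76
CON2 = 339 / 569.76 = 0.5950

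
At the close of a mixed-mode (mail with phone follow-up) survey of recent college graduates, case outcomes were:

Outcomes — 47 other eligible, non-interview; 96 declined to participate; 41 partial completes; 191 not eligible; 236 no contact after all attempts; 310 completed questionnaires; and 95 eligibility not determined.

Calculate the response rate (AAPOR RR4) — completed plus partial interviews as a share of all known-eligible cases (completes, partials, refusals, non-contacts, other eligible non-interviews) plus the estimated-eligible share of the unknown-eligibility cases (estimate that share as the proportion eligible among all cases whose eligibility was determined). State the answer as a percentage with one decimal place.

Numerator → 310 + 41 = 351
Known eligible → 310 + 41 + 96 + 236 + 47 = 730
e = 730 / (730 + 191) = 730 / 921 = 0.7926
Estimated eligible among unknowns → 0.7926 × 95 = 75.30
Base → 730 + 75.30 = 805.30
RR4 = 351 / 805.30 = 0.4359

43.6%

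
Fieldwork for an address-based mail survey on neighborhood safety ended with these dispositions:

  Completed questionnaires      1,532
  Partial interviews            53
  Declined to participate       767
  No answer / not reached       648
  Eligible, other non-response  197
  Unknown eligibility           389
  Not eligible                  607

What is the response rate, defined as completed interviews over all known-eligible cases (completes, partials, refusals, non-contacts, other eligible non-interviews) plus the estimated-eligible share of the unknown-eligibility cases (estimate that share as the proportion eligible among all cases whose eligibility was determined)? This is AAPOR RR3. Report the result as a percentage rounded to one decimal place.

43.5%

Top = 1532
Known eligible = 1532 + 53 + 767 + 648 + 197 = 3197
e = 3197 / (3197 + 607) = 3197 / 3804 = 0.8404
Eligible share of unknowns = 0.8404 × 389 = 326.92
Denominator = 3197 + 326.92 = 3523.92
RR3 = 1532 / 3523.92 = 0.4347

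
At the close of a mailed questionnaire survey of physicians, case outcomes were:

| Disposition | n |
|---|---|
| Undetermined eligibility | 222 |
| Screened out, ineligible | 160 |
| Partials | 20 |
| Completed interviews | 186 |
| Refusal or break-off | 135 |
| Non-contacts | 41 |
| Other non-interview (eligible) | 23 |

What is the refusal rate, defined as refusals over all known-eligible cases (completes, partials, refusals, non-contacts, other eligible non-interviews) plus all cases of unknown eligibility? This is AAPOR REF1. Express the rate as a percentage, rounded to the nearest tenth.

21.5%

Top = 135
Base = 186 + 20 + 135 + 41 + 23 + 222 = 627
REF1 = 135 / 627 = 0.2153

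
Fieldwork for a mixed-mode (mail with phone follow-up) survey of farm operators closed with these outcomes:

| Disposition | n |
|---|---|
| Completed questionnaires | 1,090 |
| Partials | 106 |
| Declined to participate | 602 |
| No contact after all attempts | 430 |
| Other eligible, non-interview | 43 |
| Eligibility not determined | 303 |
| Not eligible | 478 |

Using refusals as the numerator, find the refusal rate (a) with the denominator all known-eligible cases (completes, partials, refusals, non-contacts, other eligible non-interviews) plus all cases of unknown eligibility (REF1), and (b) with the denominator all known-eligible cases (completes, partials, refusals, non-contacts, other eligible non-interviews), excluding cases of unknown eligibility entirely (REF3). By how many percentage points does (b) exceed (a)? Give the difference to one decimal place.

Num: 602
Base: 1090 + 106 + 602 + 430 + 43 + 303 = 2574
REF1 = 602 / 2574 = 0.2339
Base: 1090 + 106 + 602 + 430 + 43 = 2271
REF3 = 602 / 2271 = 0.2651
Difference = 26.51 − 23.39 = 3.12 percentage points

3.1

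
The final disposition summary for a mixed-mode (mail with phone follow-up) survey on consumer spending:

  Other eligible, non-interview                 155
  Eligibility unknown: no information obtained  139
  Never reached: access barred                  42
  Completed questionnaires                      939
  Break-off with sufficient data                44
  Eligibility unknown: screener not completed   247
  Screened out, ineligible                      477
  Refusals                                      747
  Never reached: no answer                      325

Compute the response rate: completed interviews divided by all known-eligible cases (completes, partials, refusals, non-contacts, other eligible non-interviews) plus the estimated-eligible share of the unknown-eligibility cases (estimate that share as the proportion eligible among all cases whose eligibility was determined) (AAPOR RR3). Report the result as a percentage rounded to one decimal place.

36.5%

Non-contacts = 325 + 42 = 367
Eligibility not determined = 247 + 139 = 386
Numerator = 939
Eligible (known) = 939 + 44 + 747 + 367 + 155 = 2252
e = 2252 / (2252 + 477) = 2252 / 2729 = 0.8252
Eligible share of unknowns = 0.8252 × 386 = 318.53
Denom = 2252 + 318.53 = 2570.53
RR3 = 939 / 2570.53 = 0.3653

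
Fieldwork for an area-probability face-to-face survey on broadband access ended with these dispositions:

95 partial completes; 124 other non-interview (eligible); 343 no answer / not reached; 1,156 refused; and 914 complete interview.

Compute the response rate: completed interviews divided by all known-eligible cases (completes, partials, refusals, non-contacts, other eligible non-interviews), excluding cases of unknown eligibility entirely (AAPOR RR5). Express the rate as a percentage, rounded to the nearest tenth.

34.7%

Numerator = 914
Denominator = 914 + 95 + 1156 + 343 + 124 = 2632
RR5 = 914 / 2632 = 0.3473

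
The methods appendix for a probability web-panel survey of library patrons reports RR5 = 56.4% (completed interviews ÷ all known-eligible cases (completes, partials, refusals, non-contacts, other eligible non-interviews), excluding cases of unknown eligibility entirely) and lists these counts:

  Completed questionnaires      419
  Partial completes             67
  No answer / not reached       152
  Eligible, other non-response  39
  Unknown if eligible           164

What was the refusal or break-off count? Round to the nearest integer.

66

RR5 = 419 / D = 0.564
D = 419 / 0.564 = 742.9
Rest of base = 677
refusal or break-off = 742.9 − 677 ≈ 66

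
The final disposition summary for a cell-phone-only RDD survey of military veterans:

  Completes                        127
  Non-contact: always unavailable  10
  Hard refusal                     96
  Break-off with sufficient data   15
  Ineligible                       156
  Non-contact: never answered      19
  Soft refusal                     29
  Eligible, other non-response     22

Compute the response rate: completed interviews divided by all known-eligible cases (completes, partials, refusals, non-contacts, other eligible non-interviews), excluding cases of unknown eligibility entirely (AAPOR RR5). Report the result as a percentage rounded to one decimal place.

Refusals = 96 + 29 = 125
Never reached = 19 + 10 = 29
Top: 127
Base: 127 + 15 + 125 + 29 + 22 = 318
RR5 = 127 / 318 = 0.3994

39.9%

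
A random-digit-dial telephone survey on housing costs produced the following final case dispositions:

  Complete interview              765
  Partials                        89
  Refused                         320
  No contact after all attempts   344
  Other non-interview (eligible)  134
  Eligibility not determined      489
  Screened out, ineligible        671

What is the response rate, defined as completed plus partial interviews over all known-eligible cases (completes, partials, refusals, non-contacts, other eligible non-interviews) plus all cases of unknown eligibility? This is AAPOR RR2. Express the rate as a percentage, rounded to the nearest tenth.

39.9%

Num = 765 + 89 = 854
Denom = 765 + 89 + 320 + 344 + 134 + 489 = 2141
RR2 = 854 / 2141 = 0.3989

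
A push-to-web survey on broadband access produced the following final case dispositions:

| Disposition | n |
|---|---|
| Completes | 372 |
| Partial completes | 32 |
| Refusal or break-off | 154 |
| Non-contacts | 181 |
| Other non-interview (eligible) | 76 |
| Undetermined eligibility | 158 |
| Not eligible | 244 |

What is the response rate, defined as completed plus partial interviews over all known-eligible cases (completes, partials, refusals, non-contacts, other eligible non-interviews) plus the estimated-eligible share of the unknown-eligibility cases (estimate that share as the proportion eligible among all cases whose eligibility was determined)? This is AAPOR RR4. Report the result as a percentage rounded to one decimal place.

Numerator → 372 + 32 = 404
Known eligible → 372 + 32 + 154 + 181 + 76 = 815
e = 815 / (815 + 244) = 815 / 1059 = 0.7696
Estimated eligible among unknowns → 0.7696 × 158 = 121.60
Denom → 815 + 121.60 = 936.60
RR4 = 404 / 936.60 = 0.4313

43.1%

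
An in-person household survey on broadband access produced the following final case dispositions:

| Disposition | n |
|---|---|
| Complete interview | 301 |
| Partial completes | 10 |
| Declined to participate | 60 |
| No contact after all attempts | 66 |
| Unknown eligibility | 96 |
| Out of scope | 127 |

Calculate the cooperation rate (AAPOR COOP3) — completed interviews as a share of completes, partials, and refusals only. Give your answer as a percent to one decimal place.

Top → 301
Denom → 301 + 10 + 60 = 371
COOP3 = 301 / 371 = 0.8113

81.1%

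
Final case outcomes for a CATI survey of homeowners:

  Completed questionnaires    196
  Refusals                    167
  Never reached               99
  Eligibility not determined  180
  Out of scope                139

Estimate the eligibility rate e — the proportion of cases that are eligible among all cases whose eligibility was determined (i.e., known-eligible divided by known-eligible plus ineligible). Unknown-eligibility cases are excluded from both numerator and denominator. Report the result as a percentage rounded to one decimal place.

Known eligible = 196 + 167 + 99 = 462
e = 462 / (462 + 139) = 462 / 601 = 0.7687

76.9%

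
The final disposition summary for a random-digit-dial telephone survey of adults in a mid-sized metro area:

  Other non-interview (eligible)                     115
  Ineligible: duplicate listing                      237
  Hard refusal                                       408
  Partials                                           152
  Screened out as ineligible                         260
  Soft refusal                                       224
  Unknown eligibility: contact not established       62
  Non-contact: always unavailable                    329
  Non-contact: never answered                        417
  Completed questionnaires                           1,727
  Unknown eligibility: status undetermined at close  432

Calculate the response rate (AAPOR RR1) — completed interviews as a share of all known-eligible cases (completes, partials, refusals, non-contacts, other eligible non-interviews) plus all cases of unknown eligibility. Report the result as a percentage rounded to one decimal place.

Declined to participate = 408 + 224 = 632
Never reached = 417 + 329 = 746
Undetermined eligibility = 62 + 432 = 494
Not eligible = 260 + 237 = 497
Numerator = 1727
Denominator = 1727 + 152 + 632 + 746 + 115 + 494 = 3866
RR1 = 1727 / 3866 = 0.4467

44.7%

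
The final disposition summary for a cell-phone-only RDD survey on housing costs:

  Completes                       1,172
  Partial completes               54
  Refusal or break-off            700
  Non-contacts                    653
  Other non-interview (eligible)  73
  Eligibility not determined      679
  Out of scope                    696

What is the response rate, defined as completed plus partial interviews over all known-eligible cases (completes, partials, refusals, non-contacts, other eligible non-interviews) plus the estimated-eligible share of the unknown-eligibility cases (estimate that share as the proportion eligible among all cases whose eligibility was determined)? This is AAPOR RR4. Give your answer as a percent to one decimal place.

38.4%

Num: 1172 + 54 = 1226
Known eligible: 1172 + 54 + 700 + 653 + 73 = 2652
e = 2652 / (2652 + 696) = 2652 / 3348 = 0.7921
e × U: 0.7921 × 679 = 537.84
Base: 2652 + 537.84 = 3189.84
RR4 = 1226 / 3189.84 = 0.3843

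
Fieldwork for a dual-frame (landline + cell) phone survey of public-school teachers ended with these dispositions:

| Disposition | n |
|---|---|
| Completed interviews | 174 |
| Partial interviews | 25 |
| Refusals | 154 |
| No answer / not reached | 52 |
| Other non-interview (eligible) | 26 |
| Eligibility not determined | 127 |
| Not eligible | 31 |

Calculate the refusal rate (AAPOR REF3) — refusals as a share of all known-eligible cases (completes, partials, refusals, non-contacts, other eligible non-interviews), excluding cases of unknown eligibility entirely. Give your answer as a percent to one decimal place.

35.7%

Top: 154
Denominator: 174 + 25 + 154 + 52 + 26 = 431
REF3 = 154 / 431 = 0.3573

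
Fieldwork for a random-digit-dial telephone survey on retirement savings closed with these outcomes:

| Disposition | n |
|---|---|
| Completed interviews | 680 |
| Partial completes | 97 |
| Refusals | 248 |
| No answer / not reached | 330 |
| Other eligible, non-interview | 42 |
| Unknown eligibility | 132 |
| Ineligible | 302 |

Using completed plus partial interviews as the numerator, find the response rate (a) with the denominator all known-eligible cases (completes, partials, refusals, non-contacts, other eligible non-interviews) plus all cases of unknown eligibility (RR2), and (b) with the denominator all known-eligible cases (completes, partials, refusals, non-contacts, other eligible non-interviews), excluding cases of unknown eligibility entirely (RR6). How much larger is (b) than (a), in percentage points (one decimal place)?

4.8

Num: 680 + 97 = 777
Denominator: 680 + 97 + 248 + 330 + 42 + 132 = 1529
RR2 = 777 / 1529 = 0.5082
Denominator: 680 + 97 + 248 + 330 + 42 = 1397
RR6 = 777 / 1397 = 0.5562
Difference = 55.62 − 50.82 = 4.80 percentage points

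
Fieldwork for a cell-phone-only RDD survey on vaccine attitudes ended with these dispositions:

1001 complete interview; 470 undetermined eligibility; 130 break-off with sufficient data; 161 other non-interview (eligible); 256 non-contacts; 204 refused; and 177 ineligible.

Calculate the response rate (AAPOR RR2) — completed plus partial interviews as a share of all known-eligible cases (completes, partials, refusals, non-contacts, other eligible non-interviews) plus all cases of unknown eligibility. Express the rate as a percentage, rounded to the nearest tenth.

50.9%

Numerator: 1001 + 130 = 1131
Denom: 1001 + 130 + 204 + 256 + 161 + 470 = 2222
RR2 = 1131 / 2222 = 0.5090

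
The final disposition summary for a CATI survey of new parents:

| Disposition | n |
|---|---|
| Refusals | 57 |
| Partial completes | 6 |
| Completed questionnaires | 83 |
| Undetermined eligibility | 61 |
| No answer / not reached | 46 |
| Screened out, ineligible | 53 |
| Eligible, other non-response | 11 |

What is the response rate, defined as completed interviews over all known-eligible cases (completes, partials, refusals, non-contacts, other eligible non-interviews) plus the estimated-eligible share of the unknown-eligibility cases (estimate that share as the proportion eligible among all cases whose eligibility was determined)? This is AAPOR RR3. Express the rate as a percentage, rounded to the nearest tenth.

Top → 83
Eligible (known) → 83 + 6 + 57 + 46 + 11 = 203
e = 203 / (203 + 53) = 203 / 256 = 0.7930
e × U → 0.7930 × 61 = 48.37
Denom → 203 + 48.37 = 251.37
RR3 = 83 / 251.37 = 0.3302

33.0%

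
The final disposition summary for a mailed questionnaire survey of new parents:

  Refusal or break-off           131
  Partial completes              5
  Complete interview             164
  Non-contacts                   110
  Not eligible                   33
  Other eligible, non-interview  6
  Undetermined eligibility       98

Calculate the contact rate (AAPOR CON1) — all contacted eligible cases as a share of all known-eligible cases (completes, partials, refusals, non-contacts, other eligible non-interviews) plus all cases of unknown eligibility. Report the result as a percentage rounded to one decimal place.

59.5%

Num: 164 + 5 + 131 + 6 = 306
Base: 164 + 5 + 131 + 110 + 6 + 98 = 514
CON1 = 306 / 514 = 0.5953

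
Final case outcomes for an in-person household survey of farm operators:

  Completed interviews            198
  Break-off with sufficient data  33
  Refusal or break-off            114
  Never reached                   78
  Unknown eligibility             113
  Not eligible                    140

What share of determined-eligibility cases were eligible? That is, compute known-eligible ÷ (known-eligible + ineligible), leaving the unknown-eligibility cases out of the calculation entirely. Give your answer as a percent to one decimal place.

Eligible (known) = 198 + 33 + 114 + 78 = 423
e = 423 / (423 + 140) = 423 / 563 = 0.7513

75.1%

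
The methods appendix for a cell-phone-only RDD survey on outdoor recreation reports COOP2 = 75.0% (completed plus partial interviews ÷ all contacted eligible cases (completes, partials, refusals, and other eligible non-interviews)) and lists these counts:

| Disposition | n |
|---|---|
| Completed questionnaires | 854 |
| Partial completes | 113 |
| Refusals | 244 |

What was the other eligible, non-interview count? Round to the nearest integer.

78

Top: 854 + 113 = 967
COOP2 = 967 / D = 0.750
D = 967 / 0.750 = 1289.3
Remaining denominator categories sum to 1211
other eligible, non-interview = 1289.3 − 1211 ≈ 78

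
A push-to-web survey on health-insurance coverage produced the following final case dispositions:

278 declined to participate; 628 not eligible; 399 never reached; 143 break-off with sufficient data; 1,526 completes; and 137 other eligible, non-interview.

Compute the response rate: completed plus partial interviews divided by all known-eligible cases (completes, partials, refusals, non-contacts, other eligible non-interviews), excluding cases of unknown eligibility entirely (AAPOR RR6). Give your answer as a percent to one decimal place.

Num = 1526 + 143 = 1669
Denominator = 1526 + 143 + 278 + 399 + 137 = 2483
RR6 = 1669 / 2483 = 0.6722

67.2%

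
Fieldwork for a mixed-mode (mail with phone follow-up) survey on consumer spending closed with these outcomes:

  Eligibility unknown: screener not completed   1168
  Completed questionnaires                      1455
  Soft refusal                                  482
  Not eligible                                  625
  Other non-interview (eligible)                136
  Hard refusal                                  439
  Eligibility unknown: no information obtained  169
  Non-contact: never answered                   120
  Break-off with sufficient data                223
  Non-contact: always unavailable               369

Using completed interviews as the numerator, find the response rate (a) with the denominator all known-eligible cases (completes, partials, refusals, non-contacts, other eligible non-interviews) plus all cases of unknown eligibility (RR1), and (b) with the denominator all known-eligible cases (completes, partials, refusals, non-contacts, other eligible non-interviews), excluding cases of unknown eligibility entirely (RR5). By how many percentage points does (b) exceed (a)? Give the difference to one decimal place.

13.2

Refusals = 439 + 482 = 921
No answer / not reached = 120 + 369 = 489
Unknown eligibility = 1168 + 169 = 1337
Top = 1455
Base = 1455 + 223 + 921 + 489 + 136 + 1337 = 4561
RR1 = 1455 / 4561 = 0.3190
Base = 1455 + 223 + 921 + 489 + 136 = 3224
RR5 = 1455 / 3224 = 0.4513
Difference = 45.13 − 31.90 = 13.23 percentage points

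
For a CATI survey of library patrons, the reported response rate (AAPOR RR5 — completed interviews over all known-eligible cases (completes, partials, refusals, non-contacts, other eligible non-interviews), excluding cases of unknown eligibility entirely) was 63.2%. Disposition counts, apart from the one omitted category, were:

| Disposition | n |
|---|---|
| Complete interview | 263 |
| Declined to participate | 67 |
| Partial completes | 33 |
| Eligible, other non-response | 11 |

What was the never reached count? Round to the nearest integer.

42

RR5 = 263 / D = 0.632
D = 263 / 0.632 = 416.1
Rest of base = 374
never reached = 416.1 − 374 ≈ 42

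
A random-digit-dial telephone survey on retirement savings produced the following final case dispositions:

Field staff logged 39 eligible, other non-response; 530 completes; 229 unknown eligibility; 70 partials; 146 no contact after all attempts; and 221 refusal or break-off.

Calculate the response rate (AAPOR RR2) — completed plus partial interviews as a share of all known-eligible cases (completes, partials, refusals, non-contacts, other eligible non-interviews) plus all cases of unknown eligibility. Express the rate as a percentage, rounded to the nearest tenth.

48.6%

Numerator: 530 + 70 = 600
Denom: 530 + 70 + 221 + 146 + 39 + 229 = 1235
RR2 = 600 / 1235 = 0.4858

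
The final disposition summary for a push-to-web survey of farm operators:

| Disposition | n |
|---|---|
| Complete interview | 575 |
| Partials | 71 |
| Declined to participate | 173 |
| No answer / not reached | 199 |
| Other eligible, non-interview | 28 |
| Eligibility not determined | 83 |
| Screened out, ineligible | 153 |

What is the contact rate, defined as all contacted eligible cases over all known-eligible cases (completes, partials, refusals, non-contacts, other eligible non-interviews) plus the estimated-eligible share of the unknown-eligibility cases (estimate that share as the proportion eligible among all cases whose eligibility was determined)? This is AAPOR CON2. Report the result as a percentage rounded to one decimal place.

Top → 575 + 71 + 173 + 28 = 847
Determined eligible → 575 + 71 + 173 + 199 + 28 = 1046
e = 1046 / (1046 + 153) = 1046 / 1199 = 0.8724
e × U → 0.8724 × 83 = 72.41
Denom → 1046 + 72.41 = 1118.41
CON2 = 847 / 1118.41 = 0.7573

75.7%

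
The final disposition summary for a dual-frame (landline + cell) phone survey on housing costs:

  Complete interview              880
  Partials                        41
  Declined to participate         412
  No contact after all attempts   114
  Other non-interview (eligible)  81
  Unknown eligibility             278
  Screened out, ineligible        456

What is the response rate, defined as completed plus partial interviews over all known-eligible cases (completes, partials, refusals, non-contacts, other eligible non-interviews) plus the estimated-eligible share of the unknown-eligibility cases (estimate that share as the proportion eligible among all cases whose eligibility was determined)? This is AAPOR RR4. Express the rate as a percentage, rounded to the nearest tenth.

52.9%

Top → 880 + 41 = 921
Determined eligible → 880 + 41 + 412 + 114 + 81 = 1528
e = 1528 / (1528 + 456) = 1528 / 1984 = 0.7702
e × U → 0.7702 × 278 = 214.12
Denom → 1528 + 214.12 = 1742.12
RR4 = 921 / 1742.12 = 0.5287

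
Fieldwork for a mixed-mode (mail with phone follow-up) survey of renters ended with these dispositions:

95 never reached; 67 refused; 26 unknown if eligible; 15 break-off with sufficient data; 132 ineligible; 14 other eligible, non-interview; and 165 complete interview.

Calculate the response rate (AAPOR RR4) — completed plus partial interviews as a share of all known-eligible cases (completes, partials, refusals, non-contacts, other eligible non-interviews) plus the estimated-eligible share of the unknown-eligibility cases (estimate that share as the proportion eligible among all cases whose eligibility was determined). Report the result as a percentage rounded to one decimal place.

48.0%

Num → 165 + 15 = 180
Known eligible → 165 + 15 + 67 + 95 + 14 = 356
e = 356 / (356 + 132) = 356 / 488 = 0.7295
Eligible share of unknowns → 0.7295 × 26 = 18.97
Denom → 356 + 18.97 = 374.97
RR4 = 180 / 374.97 = 0.4800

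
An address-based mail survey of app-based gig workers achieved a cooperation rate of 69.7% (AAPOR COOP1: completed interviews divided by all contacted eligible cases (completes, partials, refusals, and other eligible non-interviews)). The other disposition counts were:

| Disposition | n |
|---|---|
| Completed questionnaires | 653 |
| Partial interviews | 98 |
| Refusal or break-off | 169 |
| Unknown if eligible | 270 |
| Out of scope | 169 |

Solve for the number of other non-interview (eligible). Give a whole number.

COOP1 = 653 / D = 0.697
D = 653 / 0.697 = 936.9
Rest of base = 920
other non-interview (eligible) = 936.9 − 920 ≈ 17

17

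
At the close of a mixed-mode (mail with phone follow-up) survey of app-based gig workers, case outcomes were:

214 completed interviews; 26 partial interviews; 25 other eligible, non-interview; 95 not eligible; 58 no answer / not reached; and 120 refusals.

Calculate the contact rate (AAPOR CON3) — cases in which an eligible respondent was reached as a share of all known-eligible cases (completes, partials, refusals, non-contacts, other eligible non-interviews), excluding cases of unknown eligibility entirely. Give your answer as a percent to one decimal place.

86.9%

Top = 214 + 26 + 120 + 25 = 385
Base = 214 + 26 + 120 + 58 + 25 = 443
CON3 = 385 / 443 = 0.8691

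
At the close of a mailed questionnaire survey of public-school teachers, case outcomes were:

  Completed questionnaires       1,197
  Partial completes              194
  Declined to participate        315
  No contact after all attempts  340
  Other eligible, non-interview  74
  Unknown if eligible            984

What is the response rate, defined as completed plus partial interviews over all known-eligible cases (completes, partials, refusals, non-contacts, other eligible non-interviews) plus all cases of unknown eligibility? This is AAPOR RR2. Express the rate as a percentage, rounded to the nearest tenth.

Numerator: 1197 + 194 = 1391
Denominator: 1197 + 194 + 315 + 340 + 74 + 984 = 3104
RR2 = 1391 / 3104 = 0.4481

44.8%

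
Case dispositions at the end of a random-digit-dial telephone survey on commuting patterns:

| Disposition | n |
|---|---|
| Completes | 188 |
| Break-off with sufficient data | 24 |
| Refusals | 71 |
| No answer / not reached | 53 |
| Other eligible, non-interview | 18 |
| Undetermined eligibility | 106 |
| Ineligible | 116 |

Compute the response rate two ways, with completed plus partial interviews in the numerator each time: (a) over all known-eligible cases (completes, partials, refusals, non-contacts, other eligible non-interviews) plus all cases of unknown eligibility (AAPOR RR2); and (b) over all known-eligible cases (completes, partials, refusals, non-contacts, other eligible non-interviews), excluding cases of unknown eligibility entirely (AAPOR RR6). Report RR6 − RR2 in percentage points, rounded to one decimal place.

13.8

Top: 188 + 24 = 212
Denom: 188 + 24 + 71 + 53 + 18 + 106 = 460
RR2 = 212 / 460 = 0.4609
Denom: 188 + 24 + 71 + 53 + 18 = 354
RR6 = 212 / 354 = 0.5989
Difference = 59.89 − 46.09 = 13.80 percentage points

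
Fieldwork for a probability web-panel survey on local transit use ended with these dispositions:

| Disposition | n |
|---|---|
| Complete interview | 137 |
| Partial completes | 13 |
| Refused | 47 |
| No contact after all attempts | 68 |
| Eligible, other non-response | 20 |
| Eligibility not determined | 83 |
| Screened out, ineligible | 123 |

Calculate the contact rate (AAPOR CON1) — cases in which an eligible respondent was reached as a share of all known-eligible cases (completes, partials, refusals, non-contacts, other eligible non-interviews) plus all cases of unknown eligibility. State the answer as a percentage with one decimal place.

59.0%

Num = 137 + 13 + 47 + 20 = 217
Denominator = 137 + 13 + 47 + 68 + 20 + 83 = 368
CON1 = 217 / 368 = 0.5897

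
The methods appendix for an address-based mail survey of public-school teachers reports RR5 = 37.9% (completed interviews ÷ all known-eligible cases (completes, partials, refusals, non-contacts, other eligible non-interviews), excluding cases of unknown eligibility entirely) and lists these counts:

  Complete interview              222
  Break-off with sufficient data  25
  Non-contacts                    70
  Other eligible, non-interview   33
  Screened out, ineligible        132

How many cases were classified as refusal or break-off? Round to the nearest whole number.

RR5 = 222 / D = 0.379
D = 222 / 0.379 = 585.8
Rest of base = 350
refusal or break-off = 585.8 − 350 ≈ 236

236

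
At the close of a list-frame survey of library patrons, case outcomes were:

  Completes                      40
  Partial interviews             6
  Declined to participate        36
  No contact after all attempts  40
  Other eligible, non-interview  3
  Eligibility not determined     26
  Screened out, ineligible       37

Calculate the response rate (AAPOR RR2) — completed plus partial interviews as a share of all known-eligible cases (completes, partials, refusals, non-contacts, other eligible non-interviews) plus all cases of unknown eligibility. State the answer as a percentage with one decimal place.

Numerator = 40 + 6 = 46
Denom = 40 + 6 + 36 + 40 + 3 + 26 = 151
RR2 = 46 / 151 = 0.3046

30.5%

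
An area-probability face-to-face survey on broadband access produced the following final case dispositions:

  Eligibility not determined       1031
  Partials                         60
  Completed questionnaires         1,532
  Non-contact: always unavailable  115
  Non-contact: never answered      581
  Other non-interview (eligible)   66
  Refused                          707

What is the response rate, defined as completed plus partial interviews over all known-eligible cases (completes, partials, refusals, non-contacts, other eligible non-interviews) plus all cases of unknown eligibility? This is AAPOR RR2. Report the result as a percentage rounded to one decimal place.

No answer / not reached = 581 + 115 = 696
Top → 1532 + 60 = 1592
Denominator → 1532 + 60 + 707 + 696 + 66 + 1031 = 4092
RR2 = 1592 / 4092 = 0.3891

38.9%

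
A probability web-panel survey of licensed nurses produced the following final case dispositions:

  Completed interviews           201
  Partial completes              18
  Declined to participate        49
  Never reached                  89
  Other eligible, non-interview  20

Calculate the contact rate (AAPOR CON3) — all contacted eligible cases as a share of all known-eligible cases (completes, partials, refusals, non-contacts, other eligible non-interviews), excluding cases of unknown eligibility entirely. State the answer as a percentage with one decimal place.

76.4%

Numerator = 201 + 18 + 49 + 20 = 288
Base = 201 + 18 + 49 + 89 + 20 = 377
CON3 = 288 / 377 = 0.7639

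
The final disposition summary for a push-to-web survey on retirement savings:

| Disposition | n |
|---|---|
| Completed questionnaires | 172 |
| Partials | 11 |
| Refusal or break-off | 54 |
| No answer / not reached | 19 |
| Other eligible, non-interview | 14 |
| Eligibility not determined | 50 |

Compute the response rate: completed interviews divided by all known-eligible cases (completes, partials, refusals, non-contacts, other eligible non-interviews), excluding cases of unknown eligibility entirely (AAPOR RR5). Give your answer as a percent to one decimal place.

63.7%

Numerator → 172
Denom → 172 + 11 + 54 + 19 + 14 = 270
RR5 = 172 / 270 = 0.6370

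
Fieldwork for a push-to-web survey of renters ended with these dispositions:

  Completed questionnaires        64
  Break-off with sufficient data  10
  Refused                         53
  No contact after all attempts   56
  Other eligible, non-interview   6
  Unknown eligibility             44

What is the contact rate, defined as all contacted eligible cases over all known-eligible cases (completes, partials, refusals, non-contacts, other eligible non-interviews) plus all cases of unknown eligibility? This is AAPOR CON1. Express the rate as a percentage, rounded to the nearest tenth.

57.1%

Numerator: 64 + 10 + 53 + 6 = 133
Denominator: 64 + 10 + 53 + 56 + 6 + 44 = 233
CON1 = 133 / 233 = 0.5708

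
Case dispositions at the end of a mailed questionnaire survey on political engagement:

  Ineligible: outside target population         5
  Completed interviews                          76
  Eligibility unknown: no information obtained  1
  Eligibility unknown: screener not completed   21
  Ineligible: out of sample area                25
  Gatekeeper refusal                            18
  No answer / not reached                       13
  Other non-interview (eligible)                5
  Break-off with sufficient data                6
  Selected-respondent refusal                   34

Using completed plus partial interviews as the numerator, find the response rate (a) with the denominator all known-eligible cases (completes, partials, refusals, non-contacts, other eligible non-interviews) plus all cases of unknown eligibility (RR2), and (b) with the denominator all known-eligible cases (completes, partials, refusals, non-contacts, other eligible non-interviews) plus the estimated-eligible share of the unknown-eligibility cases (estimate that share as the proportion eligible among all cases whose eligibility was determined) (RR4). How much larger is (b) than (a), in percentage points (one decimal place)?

Refusal or break-off = 18 + 34 = 52
Undetermined eligibility = 21 + 1 = 22
Out of scope = 5 + 25 = 30
Top: 76 + 6 = 82
Denom: 76 + 6 + 52 + 13 + 5 + 22 = 174
RR2 = 82 / 174 = 0.4713
Known eligible: 76 + 6 + 52 + 13 + 5 = 152
e = 152 / (152 + 30) = 152 / 182 = 0.8352
Eligible share of unknowns: 0.8352 × 22 = 18.37
Denom: 152 + 18.37 = 170.37
RR4 = 82 / 170.37 = 0.4813
Difference = 48.13 − 47.13 = 1.00 percentage points

1.0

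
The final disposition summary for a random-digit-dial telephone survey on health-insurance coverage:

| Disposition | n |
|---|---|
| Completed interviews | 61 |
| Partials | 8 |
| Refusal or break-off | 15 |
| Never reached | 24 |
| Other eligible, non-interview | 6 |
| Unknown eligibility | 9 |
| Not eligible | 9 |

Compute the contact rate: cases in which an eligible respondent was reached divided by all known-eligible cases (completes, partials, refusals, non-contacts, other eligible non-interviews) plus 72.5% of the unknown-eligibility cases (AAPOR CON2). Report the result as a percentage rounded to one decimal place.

74.7%

Top → 61 + 8 + 15 + 6 = 90
Known eligible → 61 + 8 + 15 + 24 + 6 = 114
Estimated eligible among unknowns → 0.7250 × 9 = 6.52
Denom → 114 + 6.52 = 120.52
CON2 = 90 / 120.52 = 0.7468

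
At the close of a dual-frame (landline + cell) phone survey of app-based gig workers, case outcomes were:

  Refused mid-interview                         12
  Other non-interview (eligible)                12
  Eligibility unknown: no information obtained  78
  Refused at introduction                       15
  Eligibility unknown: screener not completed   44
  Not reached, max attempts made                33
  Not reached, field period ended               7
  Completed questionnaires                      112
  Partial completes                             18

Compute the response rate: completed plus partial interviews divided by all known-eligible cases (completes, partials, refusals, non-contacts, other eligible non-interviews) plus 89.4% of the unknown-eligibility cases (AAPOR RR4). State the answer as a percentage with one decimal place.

Refusals = 15 + 12 = 27
Never reached = 7 + 33 = 40
Eligibility not determined = 44 + 78 = 122
Numerator → 112 + 18 = 130
Eligible (known) → 112 + 18 + 27 + 40 + 12 = 209
Eligible share of unknowns → 0.8940 × 122 = 109.07
Denom → 209 + 109.07 = 318.07
RR4 = 130 / 318.07 = 0.4087

40.9%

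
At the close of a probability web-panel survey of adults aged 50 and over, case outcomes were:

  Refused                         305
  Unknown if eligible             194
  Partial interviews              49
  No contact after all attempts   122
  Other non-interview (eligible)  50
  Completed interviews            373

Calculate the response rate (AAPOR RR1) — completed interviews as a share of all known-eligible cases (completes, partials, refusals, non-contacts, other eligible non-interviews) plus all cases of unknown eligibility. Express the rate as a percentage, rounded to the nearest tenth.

Num → 373
Denom → 373 + 49 + 305 + 122 + 50 + 194 = 1093
RR1 = 373 / 1093 = 0.3413

34.1%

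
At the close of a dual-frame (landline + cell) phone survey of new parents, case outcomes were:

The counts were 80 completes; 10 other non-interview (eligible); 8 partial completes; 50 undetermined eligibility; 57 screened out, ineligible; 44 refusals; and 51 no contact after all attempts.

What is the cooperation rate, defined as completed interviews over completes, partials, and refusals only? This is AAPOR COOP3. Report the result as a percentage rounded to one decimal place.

60.6%

Numerator: 80
Denominator: 80 + 8 + 44 = 132
COOP3 = 80 / 132 = 0.6061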